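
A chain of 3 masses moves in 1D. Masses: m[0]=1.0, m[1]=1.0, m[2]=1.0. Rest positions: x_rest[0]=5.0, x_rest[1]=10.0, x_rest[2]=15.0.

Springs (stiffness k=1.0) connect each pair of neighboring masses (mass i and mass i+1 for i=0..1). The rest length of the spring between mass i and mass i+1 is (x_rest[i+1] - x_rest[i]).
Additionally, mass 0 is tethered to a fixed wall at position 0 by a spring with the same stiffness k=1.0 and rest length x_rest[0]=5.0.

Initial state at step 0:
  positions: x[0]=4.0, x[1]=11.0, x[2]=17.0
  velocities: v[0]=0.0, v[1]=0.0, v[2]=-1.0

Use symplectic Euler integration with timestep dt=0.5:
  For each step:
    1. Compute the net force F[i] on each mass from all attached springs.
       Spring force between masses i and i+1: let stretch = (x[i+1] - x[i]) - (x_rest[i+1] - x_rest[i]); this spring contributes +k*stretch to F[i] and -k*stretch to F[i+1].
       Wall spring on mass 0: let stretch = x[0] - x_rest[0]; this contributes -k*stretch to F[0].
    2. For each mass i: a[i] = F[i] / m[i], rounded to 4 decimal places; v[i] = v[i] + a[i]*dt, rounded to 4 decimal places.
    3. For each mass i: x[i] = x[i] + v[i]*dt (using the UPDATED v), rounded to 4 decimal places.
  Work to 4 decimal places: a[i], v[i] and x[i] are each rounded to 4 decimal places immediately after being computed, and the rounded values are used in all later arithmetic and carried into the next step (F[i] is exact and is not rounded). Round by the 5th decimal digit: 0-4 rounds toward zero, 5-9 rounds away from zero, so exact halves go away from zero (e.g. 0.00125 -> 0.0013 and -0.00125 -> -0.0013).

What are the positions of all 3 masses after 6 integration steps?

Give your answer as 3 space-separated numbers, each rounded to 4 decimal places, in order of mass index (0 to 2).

Step 0: x=[4.0000 11.0000 17.0000] v=[0.0000 0.0000 -1.0000]
Step 1: x=[4.7500 10.7500 16.2500] v=[1.5000 -0.5000 -1.5000]
Step 2: x=[5.8125 10.3750 15.3750] v=[2.1250 -0.7500 -1.7500]
Step 3: x=[6.5625 10.1094 14.5000] v=[1.5000 -0.5313 -1.7500]
Step 4: x=[6.5586 10.0547 13.7774] v=[-0.0078 -0.1095 -1.4453]
Step 5: x=[5.7891 10.0566 13.3741] v=[-1.5391 0.0038 -0.8067]
Step 6: x=[4.6392 9.8210 13.3914] v=[-2.2999 -0.4712 0.0346]

Answer: 4.6392 9.8210 13.3914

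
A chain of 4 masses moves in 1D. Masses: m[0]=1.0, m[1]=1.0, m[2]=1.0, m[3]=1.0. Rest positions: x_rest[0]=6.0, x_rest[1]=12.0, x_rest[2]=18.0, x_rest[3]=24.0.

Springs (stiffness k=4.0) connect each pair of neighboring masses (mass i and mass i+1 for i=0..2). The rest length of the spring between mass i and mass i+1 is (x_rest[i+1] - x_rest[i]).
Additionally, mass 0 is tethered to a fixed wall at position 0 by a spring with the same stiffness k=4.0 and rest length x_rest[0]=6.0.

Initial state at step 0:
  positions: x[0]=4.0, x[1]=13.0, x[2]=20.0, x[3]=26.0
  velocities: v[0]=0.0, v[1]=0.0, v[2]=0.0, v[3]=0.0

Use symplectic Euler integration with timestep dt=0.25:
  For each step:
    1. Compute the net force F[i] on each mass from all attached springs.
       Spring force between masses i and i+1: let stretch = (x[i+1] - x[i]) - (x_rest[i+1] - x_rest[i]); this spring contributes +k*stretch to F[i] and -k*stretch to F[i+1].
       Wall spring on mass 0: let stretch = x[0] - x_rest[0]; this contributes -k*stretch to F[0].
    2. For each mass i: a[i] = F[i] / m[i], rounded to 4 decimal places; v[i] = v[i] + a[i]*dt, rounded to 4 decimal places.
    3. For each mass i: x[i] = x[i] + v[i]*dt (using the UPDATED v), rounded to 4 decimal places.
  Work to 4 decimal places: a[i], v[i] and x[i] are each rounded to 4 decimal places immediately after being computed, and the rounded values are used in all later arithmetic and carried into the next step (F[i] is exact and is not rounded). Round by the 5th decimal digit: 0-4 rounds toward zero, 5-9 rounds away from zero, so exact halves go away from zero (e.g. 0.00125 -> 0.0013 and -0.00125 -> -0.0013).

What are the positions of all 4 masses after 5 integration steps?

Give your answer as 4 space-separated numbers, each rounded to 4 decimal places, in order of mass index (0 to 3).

Answer: 7.5381 13.7744 18.0498 24.4151

Derivation:
Step 0: x=[4.0000 13.0000 20.0000 26.0000] v=[0.0000 0.0000 0.0000 0.0000]
Step 1: x=[5.2500 12.5000 19.7500 26.0000] v=[5.0000 -2.0000 -1.0000 0.0000]
Step 2: x=[7.0000 12.0000 19.2500 25.9375] v=[7.0000 -2.0000 -2.0000 -0.2500]
Step 3: x=[8.2500 12.0625 18.6094 25.7031] v=[5.0000 0.2500 -2.5625 -0.9375]
Step 4: x=[8.3906 12.8086 18.1055 25.1953] v=[0.5625 2.9844 -2.0157 -2.0312]
Step 5: x=[7.5381 13.7744 18.0498 24.4151] v=[-3.4101 3.8633 -0.2228 -3.1210]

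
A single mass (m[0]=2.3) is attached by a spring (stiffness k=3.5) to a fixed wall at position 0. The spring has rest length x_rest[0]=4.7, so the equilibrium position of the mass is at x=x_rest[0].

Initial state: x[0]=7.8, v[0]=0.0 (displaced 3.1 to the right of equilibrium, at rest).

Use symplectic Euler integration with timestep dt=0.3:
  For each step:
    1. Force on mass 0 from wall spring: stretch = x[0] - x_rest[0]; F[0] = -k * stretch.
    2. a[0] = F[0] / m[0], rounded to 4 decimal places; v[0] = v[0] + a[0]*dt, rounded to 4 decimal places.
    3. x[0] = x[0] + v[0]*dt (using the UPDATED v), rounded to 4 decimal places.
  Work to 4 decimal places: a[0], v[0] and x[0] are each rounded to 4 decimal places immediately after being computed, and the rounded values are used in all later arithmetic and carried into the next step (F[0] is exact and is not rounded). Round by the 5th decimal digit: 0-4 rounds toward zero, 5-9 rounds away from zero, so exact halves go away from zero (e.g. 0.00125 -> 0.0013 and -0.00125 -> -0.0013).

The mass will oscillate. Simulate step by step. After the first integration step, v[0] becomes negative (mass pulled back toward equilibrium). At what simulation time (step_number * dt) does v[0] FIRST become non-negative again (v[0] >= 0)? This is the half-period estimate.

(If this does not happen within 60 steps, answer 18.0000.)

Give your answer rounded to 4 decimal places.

Answer: 2.7000

Derivation:
Step 0: x=[7.8000] v=[0.0000]
Step 1: x=[7.3754] v=[-1.4152]
Step 2: x=[6.5844] v=[-2.6366]
Step 3: x=[5.5353] v=[-3.4969]
Step 4: x=[4.3718] v=[-3.8782]
Step 5: x=[3.2533] v=[-3.7284]
Step 6: x=[2.3329] v=[-3.0680]
Step 7: x=[1.7367] v=[-1.9874]
Step 8: x=[1.5463] v=[-0.6346]
Step 9: x=[1.7878] v=[0.8051]
First v>=0 after going negative at step 9, time=2.7000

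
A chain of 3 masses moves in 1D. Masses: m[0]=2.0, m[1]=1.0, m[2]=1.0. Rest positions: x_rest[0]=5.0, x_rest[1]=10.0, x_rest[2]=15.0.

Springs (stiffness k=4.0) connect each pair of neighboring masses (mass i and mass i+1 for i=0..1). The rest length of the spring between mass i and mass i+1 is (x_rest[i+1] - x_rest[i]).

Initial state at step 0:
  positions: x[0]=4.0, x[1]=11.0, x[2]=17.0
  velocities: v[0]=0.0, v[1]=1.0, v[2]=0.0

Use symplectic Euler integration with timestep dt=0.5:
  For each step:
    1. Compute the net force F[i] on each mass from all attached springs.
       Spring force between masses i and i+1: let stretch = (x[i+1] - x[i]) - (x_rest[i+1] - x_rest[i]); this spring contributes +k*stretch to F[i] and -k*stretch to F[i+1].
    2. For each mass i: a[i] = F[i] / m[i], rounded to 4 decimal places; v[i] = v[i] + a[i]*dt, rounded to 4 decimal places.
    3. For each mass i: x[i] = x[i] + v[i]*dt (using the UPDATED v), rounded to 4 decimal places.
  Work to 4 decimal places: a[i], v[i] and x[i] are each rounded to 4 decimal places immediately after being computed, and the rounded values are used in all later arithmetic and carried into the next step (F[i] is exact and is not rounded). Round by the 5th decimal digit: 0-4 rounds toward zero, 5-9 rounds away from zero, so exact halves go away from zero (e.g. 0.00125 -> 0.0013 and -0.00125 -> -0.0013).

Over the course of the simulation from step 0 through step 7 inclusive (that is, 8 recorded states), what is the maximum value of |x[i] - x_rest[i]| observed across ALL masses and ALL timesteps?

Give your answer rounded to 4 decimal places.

Answer: 3.0313

Derivation:
Step 0: x=[4.0000 11.0000 17.0000] v=[0.0000 1.0000 0.0000]
Step 1: x=[5.0000 10.5000 16.0000] v=[2.0000 -1.0000 -2.0000]
Step 2: x=[6.2500 10.0000 14.5000] v=[2.5000 -1.0000 -3.0000]
Step 3: x=[6.8750 10.2500 13.5000] v=[1.2500 0.5000 -2.0000]
Step 4: x=[6.6875 10.3750 14.2500] v=[-0.3750 0.2500 1.5000]
Step 5: x=[5.8438 10.6875 16.1250] v=[-1.6875 0.6250 3.7500]
Step 6: x=[4.9219 11.5938 17.5625] v=[-1.8438 1.8126 2.8750]
Step 7: x=[4.8360 11.7969 18.0313] v=[-0.1719 0.4062 0.9376]
Max displacement = 3.0313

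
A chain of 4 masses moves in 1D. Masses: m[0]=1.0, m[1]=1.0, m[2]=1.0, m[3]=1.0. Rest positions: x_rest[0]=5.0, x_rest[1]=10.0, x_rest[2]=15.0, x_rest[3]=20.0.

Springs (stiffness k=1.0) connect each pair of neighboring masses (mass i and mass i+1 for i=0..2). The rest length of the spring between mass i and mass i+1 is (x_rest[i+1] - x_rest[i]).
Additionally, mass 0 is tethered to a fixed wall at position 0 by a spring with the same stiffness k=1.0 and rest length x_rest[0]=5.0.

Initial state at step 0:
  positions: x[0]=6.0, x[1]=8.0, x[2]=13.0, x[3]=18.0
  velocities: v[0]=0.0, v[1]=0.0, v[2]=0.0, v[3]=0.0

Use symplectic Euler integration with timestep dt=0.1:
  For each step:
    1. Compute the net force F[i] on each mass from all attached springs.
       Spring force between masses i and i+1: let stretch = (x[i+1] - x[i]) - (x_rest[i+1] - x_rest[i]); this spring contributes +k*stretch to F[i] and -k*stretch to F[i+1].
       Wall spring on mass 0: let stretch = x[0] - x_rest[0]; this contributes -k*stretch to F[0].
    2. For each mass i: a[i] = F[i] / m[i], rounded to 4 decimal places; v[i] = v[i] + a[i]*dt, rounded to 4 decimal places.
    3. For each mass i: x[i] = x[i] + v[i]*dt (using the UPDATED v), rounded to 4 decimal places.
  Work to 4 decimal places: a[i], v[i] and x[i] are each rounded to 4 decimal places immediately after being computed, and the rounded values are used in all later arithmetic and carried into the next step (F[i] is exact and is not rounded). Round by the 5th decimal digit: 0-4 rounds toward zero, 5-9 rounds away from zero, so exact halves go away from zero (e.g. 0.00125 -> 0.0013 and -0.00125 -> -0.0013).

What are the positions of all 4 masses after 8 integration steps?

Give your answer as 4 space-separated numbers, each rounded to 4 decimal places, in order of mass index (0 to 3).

Answer: 4.7768 8.8852 13.0560 18.0014

Derivation:
Step 0: x=[6.0000 8.0000 13.0000 18.0000] v=[0.0000 0.0000 0.0000 0.0000]
Step 1: x=[5.9600 8.0300 13.0000 18.0000] v=[-0.4000 0.3000 0.0000 0.0000]
Step 2: x=[5.8811 8.0890 13.0003 18.0000] v=[-0.7890 0.5900 0.0030 0.0000]
Step 3: x=[5.7655 8.1750 13.0015 18.0000] v=[-1.1563 0.8603 0.0118 0.0000]
Step 4: x=[5.6163 8.2852 13.0044 18.0000] v=[-1.4919 1.1020 0.0290 0.0002]
Step 5: x=[5.4376 8.4159 13.0101 18.0001] v=[-1.7866 1.3070 0.0566 0.0006]
Step 6: x=[5.2344 8.5628 13.0197 18.0003] v=[-2.0325 1.4686 0.0962 0.0016]
Step 7: x=[5.0121 8.7210 13.0346 18.0007] v=[-2.2231 1.5815 0.1486 0.0035]
Step 8: x=[4.7768 8.8852 13.0560 18.0014] v=[-2.3534 1.6420 0.2139 0.0069]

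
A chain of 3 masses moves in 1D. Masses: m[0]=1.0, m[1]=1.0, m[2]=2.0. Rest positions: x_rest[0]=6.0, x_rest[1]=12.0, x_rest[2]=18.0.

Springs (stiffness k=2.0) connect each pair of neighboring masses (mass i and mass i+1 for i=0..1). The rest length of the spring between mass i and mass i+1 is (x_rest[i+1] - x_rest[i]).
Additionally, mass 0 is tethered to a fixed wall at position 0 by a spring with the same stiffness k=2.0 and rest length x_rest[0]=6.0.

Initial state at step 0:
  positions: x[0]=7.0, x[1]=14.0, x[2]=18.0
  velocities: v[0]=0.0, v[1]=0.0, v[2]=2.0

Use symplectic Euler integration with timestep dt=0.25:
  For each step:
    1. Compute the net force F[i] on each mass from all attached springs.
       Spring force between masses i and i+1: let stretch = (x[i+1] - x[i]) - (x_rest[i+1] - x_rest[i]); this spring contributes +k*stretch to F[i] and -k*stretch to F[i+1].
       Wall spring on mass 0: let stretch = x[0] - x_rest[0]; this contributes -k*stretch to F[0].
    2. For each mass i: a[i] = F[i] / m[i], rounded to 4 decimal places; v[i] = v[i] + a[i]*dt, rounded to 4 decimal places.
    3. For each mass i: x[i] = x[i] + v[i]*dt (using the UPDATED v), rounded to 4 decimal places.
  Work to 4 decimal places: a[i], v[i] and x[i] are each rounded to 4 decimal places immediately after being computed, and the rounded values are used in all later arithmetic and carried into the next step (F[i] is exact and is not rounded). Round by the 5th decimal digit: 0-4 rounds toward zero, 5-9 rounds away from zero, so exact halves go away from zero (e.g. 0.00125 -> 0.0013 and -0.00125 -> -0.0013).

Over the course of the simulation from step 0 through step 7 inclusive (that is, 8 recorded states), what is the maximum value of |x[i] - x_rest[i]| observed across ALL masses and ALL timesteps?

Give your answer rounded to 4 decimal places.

Answer: 3.3218

Derivation:
Step 0: x=[7.0000 14.0000 18.0000] v=[0.0000 0.0000 2.0000]
Step 1: x=[7.0000 13.6250 18.6250] v=[0.0000 -1.5000 2.5000]
Step 2: x=[6.9531 13.0469 19.3125] v=[-0.1875 -2.3125 2.7500]
Step 3: x=[6.7988 12.4903 19.9834] v=[-0.6172 -2.2266 2.6836]
Step 4: x=[6.5061 12.1589 20.5610] v=[-1.1709 -1.3258 2.3103]
Step 5: x=[6.1067 12.1711 20.9885] v=[-1.5976 0.0489 1.7098]
Step 6: x=[5.7020 12.5275 21.2399] v=[-1.6188 1.4254 1.0055]
Step 7: x=[5.4377 13.1197 21.3218] v=[-1.0571 2.3689 0.3274]
Max displacement = 3.3218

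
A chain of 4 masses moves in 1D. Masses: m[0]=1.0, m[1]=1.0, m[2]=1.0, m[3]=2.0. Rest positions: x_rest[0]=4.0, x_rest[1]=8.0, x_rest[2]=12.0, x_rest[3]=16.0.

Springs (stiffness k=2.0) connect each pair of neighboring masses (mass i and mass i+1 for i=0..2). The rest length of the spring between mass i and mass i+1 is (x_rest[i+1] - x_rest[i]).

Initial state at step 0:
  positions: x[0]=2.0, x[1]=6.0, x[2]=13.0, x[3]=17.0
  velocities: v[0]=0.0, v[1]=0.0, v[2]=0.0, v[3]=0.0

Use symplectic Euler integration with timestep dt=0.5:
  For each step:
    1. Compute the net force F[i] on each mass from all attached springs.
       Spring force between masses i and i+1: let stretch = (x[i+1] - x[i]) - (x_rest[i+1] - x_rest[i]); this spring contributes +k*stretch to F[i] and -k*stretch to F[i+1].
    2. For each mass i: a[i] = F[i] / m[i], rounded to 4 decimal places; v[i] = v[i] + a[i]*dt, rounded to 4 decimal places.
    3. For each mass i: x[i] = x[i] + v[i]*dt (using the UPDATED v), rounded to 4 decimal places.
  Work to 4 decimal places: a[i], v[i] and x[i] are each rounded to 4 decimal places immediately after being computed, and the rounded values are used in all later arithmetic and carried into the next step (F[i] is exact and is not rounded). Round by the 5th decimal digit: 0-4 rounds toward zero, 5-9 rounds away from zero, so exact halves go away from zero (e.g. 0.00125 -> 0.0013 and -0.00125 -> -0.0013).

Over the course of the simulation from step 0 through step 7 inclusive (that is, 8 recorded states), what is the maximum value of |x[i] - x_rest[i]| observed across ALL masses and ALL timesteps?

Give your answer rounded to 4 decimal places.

Step 0: x=[2.0000 6.0000 13.0000 17.0000] v=[0.0000 0.0000 0.0000 0.0000]
Step 1: x=[2.0000 7.5000 11.5000 17.0000] v=[0.0000 3.0000 -3.0000 0.0000]
Step 2: x=[2.7500 8.2500 10.7500 16.6250] v=[1.5000 1.5000 -1.5000 -0.7500]
Step 3: x=[4.2500 7.5000 11.6875 15.7813] v=[3.0000 -1.5000 1.8750 -1.6875]
Step 4: x=[5.3750 7.2188 12.5782 14.9141] v=[2.2500 -0.5625 1.7813 -1.7344]
Step 5: x=[5.4219 8.6954 11.9571 14.4629] v=[0.0938 2.9531 -1.2422 -0.9024]
Step 6: x=[5.1056 10.1661 10.9581 14.3853] v=[-0.6327 2.9413 -1.9981 -0.1553]
Step 7: x=[5.3195 9.5025 11.2767 14.4509] v=[0.4278 -1.3272 0.6371 0.1311]
Max displacement = 2.1661

Answer: 2.1661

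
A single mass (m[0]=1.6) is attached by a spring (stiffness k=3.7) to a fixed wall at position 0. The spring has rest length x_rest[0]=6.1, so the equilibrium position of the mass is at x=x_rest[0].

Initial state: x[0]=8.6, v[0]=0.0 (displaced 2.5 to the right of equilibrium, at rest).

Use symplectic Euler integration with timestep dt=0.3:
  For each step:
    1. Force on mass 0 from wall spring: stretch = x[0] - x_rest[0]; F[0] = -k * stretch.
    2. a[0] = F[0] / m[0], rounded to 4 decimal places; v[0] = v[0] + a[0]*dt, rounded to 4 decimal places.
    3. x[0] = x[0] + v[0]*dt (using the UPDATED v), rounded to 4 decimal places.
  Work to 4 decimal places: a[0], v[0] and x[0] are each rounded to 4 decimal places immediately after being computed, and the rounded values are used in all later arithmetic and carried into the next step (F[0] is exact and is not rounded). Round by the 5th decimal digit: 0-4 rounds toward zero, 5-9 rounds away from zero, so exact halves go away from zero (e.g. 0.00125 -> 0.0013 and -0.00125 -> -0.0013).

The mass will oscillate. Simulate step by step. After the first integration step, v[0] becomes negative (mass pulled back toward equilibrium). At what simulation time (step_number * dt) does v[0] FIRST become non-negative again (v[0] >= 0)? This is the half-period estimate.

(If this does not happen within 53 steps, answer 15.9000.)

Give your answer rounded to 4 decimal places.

Step 0: x=[8.6000] v=[0.0000]
Step 1: x=[8.0797] v=[-1.7344]
Step 2: x=[7.1474] v=[-3.1078]
Step 3: x=[5.9971] v=[-3.8344]
Step 4: x=[4.8682] v=[-3.7630]
Step 5: x=[3.9957] v=[-2.9085]
Step 6: x=[3.5611] v=[-1.4486]
Step 7: x=[3.6549] v=[0.3128]
First v>=0 after going negative at step 7, time=2.1000

Answer: 2.1000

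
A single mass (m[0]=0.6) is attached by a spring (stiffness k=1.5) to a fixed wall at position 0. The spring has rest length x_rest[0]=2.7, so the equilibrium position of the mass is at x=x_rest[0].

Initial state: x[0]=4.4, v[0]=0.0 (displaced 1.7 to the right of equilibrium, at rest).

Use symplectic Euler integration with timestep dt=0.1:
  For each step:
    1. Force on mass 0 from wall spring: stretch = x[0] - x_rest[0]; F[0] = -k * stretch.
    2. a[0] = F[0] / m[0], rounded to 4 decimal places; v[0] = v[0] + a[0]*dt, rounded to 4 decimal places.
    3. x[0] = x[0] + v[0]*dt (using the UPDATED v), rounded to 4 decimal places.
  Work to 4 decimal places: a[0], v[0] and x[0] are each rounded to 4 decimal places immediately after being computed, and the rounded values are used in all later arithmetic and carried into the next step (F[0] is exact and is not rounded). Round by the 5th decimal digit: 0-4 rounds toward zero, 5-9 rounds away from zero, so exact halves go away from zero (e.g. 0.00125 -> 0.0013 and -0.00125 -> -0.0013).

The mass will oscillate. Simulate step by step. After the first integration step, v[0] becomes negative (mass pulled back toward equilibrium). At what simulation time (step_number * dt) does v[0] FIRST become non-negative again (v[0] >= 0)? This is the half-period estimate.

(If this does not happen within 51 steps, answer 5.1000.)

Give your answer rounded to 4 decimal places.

Answer: 2.0000

Derivation:
Step 0: x=[4.4000] v=[0.0000]
Step 1: x=[4.3575] v=[-0.4250]
Step 2: x=[4.2736] v=[-0.8394]
Step 3: x=[4.1503] v=[-1.2328]
Step 4: x=[3.9908] v=[-1.5954]
Step 5: x=[3.7990] v=[-1.9181]
Step 6: x=[3.5797] v=[-2.1929]
Step 7: x=[3.3384] v=[-2.4128]
Step 8: x=[3.0812] v=[-2.5724]
Step 9: x=[2.8144] v=[-2.6677]
Step 10: x=[2.5448] v=[-2.6963]
Step 11: x=[2.2791] v=[-2.6575]
Step 12: x=[2.0239] v=[-2.5523]
Step 13: x=[1.7856] v=[-2.3833]
Step 14: x=[1.5701] v=[-2.1547]
Step 15: x=[1.3829] v=[-1.8722]
Step 16: x=[1.2286] v=[-1.5429]
Step 17: x=[1.1111] v=[-1.1751]
Step 18: x=[1.0333] v=[-0.7779]
Step 19: x=[0.9972] v=[-0.3612]
Step 20: x=[1.0037] v=[0.0645]
First v>=0 after going negative at step 20, time=2.0000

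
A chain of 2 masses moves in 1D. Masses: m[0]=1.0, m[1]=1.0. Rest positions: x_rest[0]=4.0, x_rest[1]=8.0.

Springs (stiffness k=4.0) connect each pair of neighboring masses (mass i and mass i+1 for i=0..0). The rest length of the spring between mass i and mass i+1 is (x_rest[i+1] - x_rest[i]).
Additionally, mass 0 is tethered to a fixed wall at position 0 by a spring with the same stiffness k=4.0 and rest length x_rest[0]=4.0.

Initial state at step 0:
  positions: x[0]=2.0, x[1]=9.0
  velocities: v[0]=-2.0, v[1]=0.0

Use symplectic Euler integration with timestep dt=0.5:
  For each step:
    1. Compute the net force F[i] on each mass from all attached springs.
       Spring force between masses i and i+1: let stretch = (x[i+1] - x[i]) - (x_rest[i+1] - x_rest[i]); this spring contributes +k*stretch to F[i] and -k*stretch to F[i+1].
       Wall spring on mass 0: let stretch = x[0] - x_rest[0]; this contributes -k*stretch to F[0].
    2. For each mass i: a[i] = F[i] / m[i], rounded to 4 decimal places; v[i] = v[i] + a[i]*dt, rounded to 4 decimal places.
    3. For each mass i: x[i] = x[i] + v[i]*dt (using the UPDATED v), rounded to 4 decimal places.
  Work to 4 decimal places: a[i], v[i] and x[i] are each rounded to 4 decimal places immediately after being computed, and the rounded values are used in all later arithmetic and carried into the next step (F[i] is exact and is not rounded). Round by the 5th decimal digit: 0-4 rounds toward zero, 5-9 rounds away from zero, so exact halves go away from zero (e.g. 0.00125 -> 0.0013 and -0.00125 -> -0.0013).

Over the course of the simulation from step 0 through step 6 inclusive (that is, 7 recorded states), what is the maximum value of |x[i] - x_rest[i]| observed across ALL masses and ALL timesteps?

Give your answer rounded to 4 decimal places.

Step 0: x=[2.0000 9.0000] v=[-2.0000 0.0000]
Step 1: x=[6.0000 6.0000] v=[8.0000 -6.0000]
Step 2: x=[4.0000 7.0000] v=[-4.0000 2.0000]
Step 3: x=[1.0000 9.0000] v=[-6.0000 4.0000]
Step 4: x=[5.0000 7.0000] v=[8.0000 -4.0000]
Step 5: x=[6.0000 7.0000] v=[2.0000 0.0000]
Step 6: x=[2.0000 10.0000] v=[-8.0000 6.0000]
Max displacement = 3.0000

Answer: 3.0000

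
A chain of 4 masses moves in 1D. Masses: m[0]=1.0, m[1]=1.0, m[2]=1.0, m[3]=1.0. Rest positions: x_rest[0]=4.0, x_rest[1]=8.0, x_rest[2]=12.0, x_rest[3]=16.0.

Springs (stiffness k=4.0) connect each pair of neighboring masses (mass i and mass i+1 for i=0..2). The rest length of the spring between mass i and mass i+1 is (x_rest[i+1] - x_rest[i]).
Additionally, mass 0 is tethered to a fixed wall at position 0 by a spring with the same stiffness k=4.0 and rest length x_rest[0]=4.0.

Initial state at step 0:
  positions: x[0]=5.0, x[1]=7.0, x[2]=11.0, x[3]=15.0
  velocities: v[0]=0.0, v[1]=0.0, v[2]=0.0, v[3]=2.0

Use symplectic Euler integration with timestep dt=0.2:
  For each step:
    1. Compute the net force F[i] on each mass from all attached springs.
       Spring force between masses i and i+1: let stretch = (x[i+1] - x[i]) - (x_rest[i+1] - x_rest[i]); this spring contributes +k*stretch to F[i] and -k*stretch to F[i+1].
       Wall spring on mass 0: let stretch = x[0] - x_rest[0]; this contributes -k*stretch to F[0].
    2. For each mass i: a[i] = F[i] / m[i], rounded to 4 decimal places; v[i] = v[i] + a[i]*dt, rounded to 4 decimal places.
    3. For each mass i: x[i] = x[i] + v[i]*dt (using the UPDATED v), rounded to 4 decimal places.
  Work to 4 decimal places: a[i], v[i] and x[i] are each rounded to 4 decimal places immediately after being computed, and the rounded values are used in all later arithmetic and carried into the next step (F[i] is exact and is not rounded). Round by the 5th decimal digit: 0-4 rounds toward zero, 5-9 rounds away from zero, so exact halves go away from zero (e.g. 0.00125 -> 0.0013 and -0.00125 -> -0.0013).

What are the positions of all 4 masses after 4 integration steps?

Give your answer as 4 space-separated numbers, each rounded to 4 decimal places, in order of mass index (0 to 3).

Step 0: x=[5.0000 7.0000 11.0000 15.0000] v=[0.0000 0.0000 0.0000 2.0000]
Step 1: x=[4.5200 7.3200 11.0000 15.4000] v=[-2.4000 1.6000 0.0000 2.0000]
Step 2: x=[3.7648 7.7808 11.1152 15.7360] v=[-3.7760 2.3040 0.5760 1.6800]
Step 3: x=[3.0498 8.1325 11.4362 15.9727] v=[-3.5750 1.7587 1.6051 1.1834]
Step 4: x=[2.6601 8.1996 11.9545 16.1235] v=[-1.9487 0.3355 2.5913 0.7542]

Answer: 2.6601 8.1996 11.9545 16.1235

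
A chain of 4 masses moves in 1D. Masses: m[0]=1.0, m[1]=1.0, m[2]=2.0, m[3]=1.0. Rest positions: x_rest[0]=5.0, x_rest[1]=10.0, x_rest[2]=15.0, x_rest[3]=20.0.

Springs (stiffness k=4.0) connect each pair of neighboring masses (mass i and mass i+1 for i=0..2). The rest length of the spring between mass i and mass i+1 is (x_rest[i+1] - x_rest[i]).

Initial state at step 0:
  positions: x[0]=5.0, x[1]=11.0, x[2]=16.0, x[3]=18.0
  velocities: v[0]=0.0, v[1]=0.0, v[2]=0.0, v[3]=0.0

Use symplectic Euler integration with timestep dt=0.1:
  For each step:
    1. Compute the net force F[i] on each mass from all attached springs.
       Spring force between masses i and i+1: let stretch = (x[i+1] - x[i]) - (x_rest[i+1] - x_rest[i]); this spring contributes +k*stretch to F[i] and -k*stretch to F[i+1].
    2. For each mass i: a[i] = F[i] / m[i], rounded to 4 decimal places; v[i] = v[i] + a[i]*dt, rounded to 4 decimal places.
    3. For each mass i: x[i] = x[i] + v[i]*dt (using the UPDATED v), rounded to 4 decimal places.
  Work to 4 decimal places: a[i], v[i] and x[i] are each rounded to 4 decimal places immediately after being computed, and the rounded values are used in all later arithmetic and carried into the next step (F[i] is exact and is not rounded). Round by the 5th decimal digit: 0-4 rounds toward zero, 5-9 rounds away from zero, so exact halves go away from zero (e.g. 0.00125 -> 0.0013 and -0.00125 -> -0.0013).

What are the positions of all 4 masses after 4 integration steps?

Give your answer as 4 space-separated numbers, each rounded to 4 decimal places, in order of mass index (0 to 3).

Step 0: x=[5.0000 11.0000 16.0000 18.0000] v=[0.0000 0.0000 0.0000 0.0000]
Step 1: x=[5.0400 10.9600 15.9400 18.1200] v=[0.4000 -0.4000 -0.6000 1.2000]
Step 2: x=[5.1168 10.8824 15.8240 18.3528] v=[0.7680 -0.7760 -1.1600 2.3280]
Step 3: x=[5.2242 10.7718 15.6597 18.6845] v=[1.0742 -1.1056 -1.6426 3.3165]
Step 4: x=[5.3535 10.6349 15.4582 19.0952] v=[1.2932 -1.3695 -2.0152 4.1066]

Answer: 5.3535 10.6349 15.4582 19.0952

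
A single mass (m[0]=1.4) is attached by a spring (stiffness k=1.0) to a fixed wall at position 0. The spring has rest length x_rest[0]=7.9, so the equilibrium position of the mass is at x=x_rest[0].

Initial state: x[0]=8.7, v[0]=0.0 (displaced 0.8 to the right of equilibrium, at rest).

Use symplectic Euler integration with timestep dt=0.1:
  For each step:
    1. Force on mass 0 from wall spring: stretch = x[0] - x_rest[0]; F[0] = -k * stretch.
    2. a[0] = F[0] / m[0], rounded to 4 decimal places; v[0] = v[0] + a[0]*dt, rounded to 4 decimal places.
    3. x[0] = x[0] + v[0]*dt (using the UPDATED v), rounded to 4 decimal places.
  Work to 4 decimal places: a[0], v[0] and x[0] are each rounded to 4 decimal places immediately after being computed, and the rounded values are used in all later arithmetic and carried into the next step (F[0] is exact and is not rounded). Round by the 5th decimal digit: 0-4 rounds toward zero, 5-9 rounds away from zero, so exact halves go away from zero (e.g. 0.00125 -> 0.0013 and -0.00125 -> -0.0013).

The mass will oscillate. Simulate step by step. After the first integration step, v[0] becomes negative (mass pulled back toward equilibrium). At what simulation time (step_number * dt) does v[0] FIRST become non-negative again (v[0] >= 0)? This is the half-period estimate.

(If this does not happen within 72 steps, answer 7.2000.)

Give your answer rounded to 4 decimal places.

Answer: 3.8000

Derivation:
Step 0: x=[8.7000] v=[0.0000]
Step 1: x=[8.6943] v=[-0.0571]
Step 2: x=[8.6829] v=[-0.1138]
Step 3: x=[8.6659] v=[-0.1697]
Step 4: x=[8.6435] v=[-0.2244]
Step 5: x=[8.6158] v=[-0.2775]
Step 6: x=[8.5829] v=[-0.3286]
Step 7: x=[8.5452] v=[-0.3774]
Step 8: x=[8.5029] v=[-0.4235]
Step 9: x=[8.4562] v=[-0.4666]
Step 10: x=[8.4056] v=[-0.5063]
Step 11: x=[8.3514] v=[-0.5424]
Step 12: x=[8.2939] v=[-0.5746]
Step 13: x=[8.2336] v=[-0.6027]
Step 14: x=[8.1710] v=[-0.6265]
Step 15: x=[8.1064] v=[-0.6459]
Step 16: x=[8.0403] v=[-0.6606]
Step 17: x=[7.9732] v=[-0.6706]
Step 18: x=[7.9056] v=[-0.6758]
Step 19: x=[7.8380] v=[-0.6762]
Step 20: x=[7.7708] v=[-0.6718]
Step 21: x=[7.7045] v=[-0.6626]
Step 22: x=[7.6396] v=[-0.6486]
Step 23: x=[7.5766] v=[-0.6300]
Step 24: x=[7.5159] v=[-0.6069]
Step 25: x=[7.4580] v=[-0.5795]
Step 26: x=[7.4032] v=[-0.5479]
Step 27: x=[7.3520] v=[-0.5124]
Step 28: x=[7.3047] v=[-0.4733]
Step 29: x=[7.2616] v=[-0.4308]
Step 30: x=[7.2231] v=[-0.3852]
Step 31: x=[7.1894] v=[-0.3369]
Step 32: x=[7.1608] v=[-0.2861]
Step 33: x=[7.1375] v=[-0.2333]
Step 34: x=[7.1196] v=[-0.1788]
Step 35: x=[7.1073] v=[-0.1231]
Step 36: x=[7.1007] v=[-0.0665]
Step 37: x=[7.0998] v=[-0.0094]
Step 38: x=[7.1046] v=[0.0478]
First v>=0 after going negative at step 38, time=3.8000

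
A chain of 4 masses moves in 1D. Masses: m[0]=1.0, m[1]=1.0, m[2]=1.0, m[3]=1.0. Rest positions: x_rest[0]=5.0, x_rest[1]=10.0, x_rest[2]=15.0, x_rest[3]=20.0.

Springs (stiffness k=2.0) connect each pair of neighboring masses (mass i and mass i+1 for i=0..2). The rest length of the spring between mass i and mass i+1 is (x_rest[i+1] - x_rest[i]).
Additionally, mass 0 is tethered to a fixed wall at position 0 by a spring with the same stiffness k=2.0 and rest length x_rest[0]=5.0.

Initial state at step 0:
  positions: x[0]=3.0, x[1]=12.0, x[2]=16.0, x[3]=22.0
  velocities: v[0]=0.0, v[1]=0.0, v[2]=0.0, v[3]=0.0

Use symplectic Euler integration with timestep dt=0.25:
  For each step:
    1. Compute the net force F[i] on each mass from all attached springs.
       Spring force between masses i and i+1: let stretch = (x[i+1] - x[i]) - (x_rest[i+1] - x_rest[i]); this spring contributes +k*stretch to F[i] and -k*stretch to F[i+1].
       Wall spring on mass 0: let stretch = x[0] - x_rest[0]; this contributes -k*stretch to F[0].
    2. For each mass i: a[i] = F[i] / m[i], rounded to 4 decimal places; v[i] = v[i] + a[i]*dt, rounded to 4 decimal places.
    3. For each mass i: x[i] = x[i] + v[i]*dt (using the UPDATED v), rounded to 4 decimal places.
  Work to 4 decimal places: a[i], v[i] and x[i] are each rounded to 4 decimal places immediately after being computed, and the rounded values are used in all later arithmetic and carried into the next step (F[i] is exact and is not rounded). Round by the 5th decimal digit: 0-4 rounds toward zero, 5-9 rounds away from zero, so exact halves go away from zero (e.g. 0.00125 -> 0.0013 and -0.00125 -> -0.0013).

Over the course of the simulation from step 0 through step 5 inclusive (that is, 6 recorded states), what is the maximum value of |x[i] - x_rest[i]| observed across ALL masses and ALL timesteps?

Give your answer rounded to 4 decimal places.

Step 0: x=[3.0000 12.0000 16.0000 22.0000] v=[0.0000 0.0000 0.0000 0.0000]
Step 1: x=[3.7500 11.3750 16.2500 21.8750] v=[3.0000 -2.5000 1.0000 -0.5000]
Step 2: x=[4.9844 10.4063 16.5938 21.6719] v=[4.9375 -3.8750 1.3750 -0.8125]
Step 3: x=[6.2735 9.5333 16.7989 21.4590] v=[5.1563 -3.4922 0.8203 -0.8516]
Step 4: x=[7.1859 9.1610 16.6783 21.2886] v=[3.6495 -1.4893 -0.4825 -0.6817]
Step 5: x=[7.4469 9.4815 16.1943 21.1669] v=[1.0441 1.2818 -1.9360 -0.4869]
Max displacement = 2.4469

Answer: 2.4469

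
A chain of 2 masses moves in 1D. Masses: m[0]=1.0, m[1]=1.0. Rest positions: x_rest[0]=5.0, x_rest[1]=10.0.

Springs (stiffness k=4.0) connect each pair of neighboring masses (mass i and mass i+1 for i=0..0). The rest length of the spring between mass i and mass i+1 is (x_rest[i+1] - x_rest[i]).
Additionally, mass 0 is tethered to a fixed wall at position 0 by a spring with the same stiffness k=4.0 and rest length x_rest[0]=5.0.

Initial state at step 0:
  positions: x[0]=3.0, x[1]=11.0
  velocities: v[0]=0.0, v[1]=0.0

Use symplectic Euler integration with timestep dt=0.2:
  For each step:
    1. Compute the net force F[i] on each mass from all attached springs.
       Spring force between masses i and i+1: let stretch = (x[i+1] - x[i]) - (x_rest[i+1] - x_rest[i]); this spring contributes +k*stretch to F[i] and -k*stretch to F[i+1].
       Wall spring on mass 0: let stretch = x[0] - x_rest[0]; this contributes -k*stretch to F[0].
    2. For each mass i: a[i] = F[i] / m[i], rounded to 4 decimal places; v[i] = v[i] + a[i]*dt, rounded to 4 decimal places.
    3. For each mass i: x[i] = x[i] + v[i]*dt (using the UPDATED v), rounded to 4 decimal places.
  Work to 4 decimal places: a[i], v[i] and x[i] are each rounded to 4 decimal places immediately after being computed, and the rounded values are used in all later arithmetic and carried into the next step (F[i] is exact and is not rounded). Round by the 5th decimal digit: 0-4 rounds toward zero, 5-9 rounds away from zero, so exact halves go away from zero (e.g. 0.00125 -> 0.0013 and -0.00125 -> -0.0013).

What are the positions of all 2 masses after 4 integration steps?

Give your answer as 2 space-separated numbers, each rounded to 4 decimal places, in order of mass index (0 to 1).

Answer: 6.9245 8.7059

Derivation:
Step 0: x=[3.0000 11.0000] v=[0.0000 0.0000]
Step 1: x=[3.8000 10.5200] v=[4.0000 -2.4000]
Step 2: x=[5.0672 9.7648] v=[6.3360 -3.7760]
Step 3: x=[6.2753 9.0580] v=[6.0403 -3.5341]
Step 4: x=[6.9245 8.7059] v=[3.2462 -1.7603]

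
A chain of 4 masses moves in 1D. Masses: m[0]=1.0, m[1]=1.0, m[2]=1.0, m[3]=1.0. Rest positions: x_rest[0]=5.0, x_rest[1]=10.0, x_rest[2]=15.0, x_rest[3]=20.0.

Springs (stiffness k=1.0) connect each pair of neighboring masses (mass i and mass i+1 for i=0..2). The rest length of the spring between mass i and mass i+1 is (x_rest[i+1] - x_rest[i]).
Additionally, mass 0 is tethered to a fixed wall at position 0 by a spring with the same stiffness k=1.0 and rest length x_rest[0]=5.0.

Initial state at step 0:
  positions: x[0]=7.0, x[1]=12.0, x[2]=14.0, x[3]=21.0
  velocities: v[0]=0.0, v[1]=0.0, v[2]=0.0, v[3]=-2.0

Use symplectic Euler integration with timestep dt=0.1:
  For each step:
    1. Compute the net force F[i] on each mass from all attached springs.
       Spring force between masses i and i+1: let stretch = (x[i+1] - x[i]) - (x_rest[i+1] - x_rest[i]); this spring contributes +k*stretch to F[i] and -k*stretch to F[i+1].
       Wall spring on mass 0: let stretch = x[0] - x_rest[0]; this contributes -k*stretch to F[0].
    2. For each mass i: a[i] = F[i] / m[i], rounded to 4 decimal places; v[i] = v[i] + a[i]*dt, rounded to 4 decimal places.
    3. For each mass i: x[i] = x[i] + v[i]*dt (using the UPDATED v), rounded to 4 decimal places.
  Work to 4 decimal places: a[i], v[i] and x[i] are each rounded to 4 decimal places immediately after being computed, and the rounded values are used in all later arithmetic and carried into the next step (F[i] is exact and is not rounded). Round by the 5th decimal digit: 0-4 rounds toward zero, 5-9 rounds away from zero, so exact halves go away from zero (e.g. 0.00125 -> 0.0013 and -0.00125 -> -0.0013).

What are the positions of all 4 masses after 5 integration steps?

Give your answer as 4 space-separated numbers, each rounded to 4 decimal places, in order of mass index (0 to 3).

Answer: 6.7036 11.5802 14.6601 19.7631

Derivation:
Step 0: x=[7.0000 12.0000 14.0000 21.0000] v=[0.0000 0.0000 0.0000 -2.0000]
Step 1: x=[6.9800 11.9700 14.0500 20.7800] v=[-0.2000 -0.3000 0.5000 -2.2000]
Step 2: x=[6.9401 11.9109 14.1465 20.5427] v=[-0.3990 -0.5910 0.9650 -2.3730]
Step 3: x=[6.8805 11.8245 14.2846 20.2914] v=[-0.5959 -0.8645 1.3811 -2.5126]
Step 4: x=[6.8015 11.7132 14.4582 20.0301] v=[-0.7896 -1.1129 1.7358 -2.6133]
Step 5: x=[6.7036 11.5802 14.6601 19.7631] v=[-0.9786 -1.3296 2.0185 -2.6705]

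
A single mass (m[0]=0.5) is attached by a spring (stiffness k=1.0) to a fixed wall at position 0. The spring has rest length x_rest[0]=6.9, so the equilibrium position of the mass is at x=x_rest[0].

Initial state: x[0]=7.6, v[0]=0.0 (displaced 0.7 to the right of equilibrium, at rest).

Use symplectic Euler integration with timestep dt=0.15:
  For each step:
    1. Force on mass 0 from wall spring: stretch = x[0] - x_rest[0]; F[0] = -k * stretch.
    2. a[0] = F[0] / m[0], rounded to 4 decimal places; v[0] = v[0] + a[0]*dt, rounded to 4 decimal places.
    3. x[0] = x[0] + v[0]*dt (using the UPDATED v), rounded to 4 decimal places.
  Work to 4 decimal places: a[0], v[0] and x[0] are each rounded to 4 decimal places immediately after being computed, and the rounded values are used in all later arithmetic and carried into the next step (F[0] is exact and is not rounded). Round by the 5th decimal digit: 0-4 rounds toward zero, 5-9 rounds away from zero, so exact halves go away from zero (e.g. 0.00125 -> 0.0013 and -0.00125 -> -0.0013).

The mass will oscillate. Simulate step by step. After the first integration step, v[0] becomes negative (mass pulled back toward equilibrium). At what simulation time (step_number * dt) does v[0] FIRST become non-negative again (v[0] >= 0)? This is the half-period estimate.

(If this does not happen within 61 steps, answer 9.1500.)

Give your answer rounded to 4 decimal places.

Answer: 2.2500

Derivation:
Step 0: x=[7.6000] v=[0.0000]
Step 1: x=[7.5685] v=[-0.2100]
Step 2: x=[7.5069] v=[-0.4106]
Step 3: x=[7.4180] v=[-0.5927]
Step 4: x=[7.3058] v=[-0.7481]
Step 5: x=[7.1753] v=[-0.8698]
Step 6: x=[7.0324] v=[-0.9524]
Step 7: x=[6.8836] v=[-0.9921]
Step 8: x=[6.7355] v=[-0.9872]
Step 9: x=[6.5948] v=[-0.9379]
Step 10: x=[6.4679] v=[-0.8463]
Step 11: x=[6.3604] v=[-0.7167]
Step 12: x=[6.2772] v=[-0.5548]
Step 13: x=[6.2220] v=[-0.3680]
Step 14: x=[6.1973] v=[-0.1646]
Step 15: x=[6.2042] v=[0.0462]
First v>=0 after going negative at step 15, time=2.2500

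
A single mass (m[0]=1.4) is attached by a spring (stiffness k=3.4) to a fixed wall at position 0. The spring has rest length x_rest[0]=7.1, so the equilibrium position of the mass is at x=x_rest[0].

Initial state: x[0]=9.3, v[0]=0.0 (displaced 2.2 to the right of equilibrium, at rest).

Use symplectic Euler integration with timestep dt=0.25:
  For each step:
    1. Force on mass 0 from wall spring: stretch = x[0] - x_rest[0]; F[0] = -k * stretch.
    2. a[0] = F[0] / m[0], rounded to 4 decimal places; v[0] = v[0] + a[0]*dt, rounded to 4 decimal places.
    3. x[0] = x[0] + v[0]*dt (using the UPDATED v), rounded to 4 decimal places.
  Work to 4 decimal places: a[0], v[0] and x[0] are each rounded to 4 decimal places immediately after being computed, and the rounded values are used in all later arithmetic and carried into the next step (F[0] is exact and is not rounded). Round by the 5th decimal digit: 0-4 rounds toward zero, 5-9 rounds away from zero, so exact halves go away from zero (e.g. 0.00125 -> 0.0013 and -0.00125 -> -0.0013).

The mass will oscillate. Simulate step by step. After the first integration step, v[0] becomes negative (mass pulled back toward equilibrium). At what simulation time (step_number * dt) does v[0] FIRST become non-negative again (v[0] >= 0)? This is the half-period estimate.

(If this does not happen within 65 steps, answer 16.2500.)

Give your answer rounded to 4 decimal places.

Step 0: x=[9.3000] v=[0.0000]
Step 1: x=[8.9661] v=[-1.3357]
Step 2: x=[8.3489] v=[-2.4687]
Step 3: x=[7.5422] v=[-3.2270]
Step 4: x=[6.6683] v=[-3.4955]
Step 5: x=[5.8600] v=[-3.2334]
Step 6: x=[5.2399] v=[-2.4806]
Step 7: x=[4.9021] v=[-1.3513]
Step 8: x=[4.8979] v=[-0.0169]
Step 9: x=[5.2279] v=[1.3201]
First v>=0 after going negative at step 9, time=2.2500

Answer: 2.2500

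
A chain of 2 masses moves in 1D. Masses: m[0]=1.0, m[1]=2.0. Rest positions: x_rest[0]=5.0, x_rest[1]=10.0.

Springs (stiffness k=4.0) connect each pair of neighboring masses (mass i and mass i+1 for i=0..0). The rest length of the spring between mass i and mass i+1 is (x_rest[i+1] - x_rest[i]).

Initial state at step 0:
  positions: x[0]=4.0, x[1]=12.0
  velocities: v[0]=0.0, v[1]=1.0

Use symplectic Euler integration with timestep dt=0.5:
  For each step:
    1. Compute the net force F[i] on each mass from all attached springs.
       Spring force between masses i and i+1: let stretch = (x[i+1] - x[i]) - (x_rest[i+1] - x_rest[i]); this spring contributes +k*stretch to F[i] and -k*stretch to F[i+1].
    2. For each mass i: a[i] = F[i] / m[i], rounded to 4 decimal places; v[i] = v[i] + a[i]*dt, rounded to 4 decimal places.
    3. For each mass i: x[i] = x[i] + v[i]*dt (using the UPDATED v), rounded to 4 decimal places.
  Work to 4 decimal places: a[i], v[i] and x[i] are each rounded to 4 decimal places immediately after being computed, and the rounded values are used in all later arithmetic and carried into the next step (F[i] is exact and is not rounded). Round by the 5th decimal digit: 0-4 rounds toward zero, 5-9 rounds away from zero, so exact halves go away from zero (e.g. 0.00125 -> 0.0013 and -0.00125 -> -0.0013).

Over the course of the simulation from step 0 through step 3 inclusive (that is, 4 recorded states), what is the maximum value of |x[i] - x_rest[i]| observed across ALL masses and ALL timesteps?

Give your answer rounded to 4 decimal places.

Step 0: x=[4.0000 12.0000] v=[0.0000 1.0000]
Step 1: x=[7.0000 11.0000] v=[6.0000 -2.0000]
Step 2: x=[9.0000 10.5000] v=[4.0000 -1.0000]
Step 3: x=[7.5000 11.7500] v=[-3.0000 2.5000]
Max displacement = 4.0000

Answer: 4.0000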